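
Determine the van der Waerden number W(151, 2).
W(151, 2) = 151 + 1 = 152

A 2-term AP is any pair of integers, so a monochromatic 2-AP exists iff some colour is used at least twice. With 151 colours, the colouring i ↦ i on {1, ..., 151} uses each colour once, avoiding any monochromatic pair, so W(151, 2) > 151. For {1, ..., 152}, pigeonhole forces two integers of the same colour, which form a monochromatic 2-AP. Hence W(151, 2) = 152.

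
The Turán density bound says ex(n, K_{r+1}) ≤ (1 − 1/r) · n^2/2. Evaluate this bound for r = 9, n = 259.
Turán density bound = (8/9) · 259^2/2 = 268324/9 ≈ 29813.7778

Turán's theorem: ex(n, K_{r+1}) is achieved by the complete r-partite Turán graph T(n, r) with parts as balanced as possible, and is at most (1 − 1/r) · n^2/2. For r = 9, n = 259: the density bound is (8/9) · 67081/2 = 268324/9 ≈ 29813.7778. The integer-valued extremum is e(T(259, 9)) = 29813, which is strictly less than the density bound 268324/9 since 9 ∤ 259 (the parts of T(259, 9) cannot all be equal).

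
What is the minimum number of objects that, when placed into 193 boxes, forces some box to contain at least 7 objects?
n = (7 − 1)·193 + 1 = 1159

By the generalised pigeonhole principle, to guarantee some box contains ≥ r objects we need more than (r − 1) · k objects total. Threshold: n = (r − 1) · k + 1. With r = 7 and k = 193: n = 6 · 193 + 1 = 1158 + 1 = 1159. For n = 1158 = 6 · 193, we can put exactly 6 objects in every box, avoiding 7 in any single one — so 1159 is tight.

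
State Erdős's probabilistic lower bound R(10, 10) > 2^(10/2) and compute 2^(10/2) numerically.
2^(10/2) = 32; so R(10, 10) > 32

Colour each edge of K_n uniformly at random with red/blue. The expected number of monochromatic K_10 is C(n, 10) · 2 · 2^(−C(10,2)). If C(n, 10) · 2^(1 − C(10,2)) < 1, then with positive probability no monochromatic K_10 exists, so R(10, 10) > n. The standard estimate C(n, 10) ≤ n^10/10! shows this inequality holds whenever n ≤ 2^(10/2) (since 10! · 2^(C(10,2) − 1) > 2^(10^2/2) ≥ n^10). Hence R(10, 10) > 2^(10/2) = 32.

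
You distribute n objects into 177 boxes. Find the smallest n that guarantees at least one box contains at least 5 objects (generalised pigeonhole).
n = (5 − 1)·177 + 1 = 709

By the generalised pigeonhole principle, to guarantee some box contains ≥ r objects we need more than (r − 1) · k objects total. Threshold: n = (r − 1) · k + 1. With r = 5 and k = 177: n = 4 · 177 + 1 = 708 + 1 = 709. For n = 708 = 4 · 177, we can put exactly 4 objects in every box, avoiding 5 in any single one — so 709 is tight.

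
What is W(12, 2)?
W(12, 2) = 12 + 1 = 13

A 2-term AP is any pair of integers, so a monochromatic 2-AP exists iff some colour is used at least twice. With 12 colours, the colouring i ↦ i on {1, ..., 12} uses each colour once, avoiding any monochromatic pair, so W(12, 2) > 12. For {1, ..., 13}, pigeonhole forces two integers of the same colour, which form a monochromatic 2-AP. Hence W(12, 2) = 13.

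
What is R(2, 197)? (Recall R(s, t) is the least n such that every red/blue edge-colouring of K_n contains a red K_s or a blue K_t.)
R(2, 197) = 197

R(2, k) = k for all k ≥ 2: in a 2-colouring of K_k, either some edge is red (a red K_2) or all edges are blue (a blue K_k). And K_{196} coloured all-blue has no blue K_197, so R(2, 197) > 196. Hence R(2, 197) = 197.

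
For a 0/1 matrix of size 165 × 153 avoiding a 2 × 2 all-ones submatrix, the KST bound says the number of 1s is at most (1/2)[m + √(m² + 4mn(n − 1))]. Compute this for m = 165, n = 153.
z(165, 153; 2, 2) ≤ (1/2)[165 + √(165² + 4·165·153·152)] = (1/2)[165 + √15376185] = 2043.1239

Kővári–Sós–Turán: let r_1, ..., r_165 be the row sums and z = Σ r_i the total number of 1s. Each pair of columns can share at most one row with both entries 1 (else a 2×2 all-ones block appears), so Σ_i C(r_i, 2) ≤ C(153, 2) = 11628. By convexity Σ_i C(r_i, 2) ≥ 165·C(z/165, 2) = z(z − 165)/(2·165), giving z² − 165z − 165·153·152 ≤ 0 and hence z ≤ (1/2)[165 + √(27225 + 4·3837240)] = (1/2)[165 + √15376185] ≈ (1/2)(165 + 3921.2479) = 2043.1239.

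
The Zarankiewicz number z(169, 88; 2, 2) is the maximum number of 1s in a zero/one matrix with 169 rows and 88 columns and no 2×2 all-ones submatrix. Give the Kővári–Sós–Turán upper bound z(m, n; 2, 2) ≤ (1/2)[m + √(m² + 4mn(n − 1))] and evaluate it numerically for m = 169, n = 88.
z(169, 88; 2, 2) ≤ (1/2)[169 + √(169² + 4·169·88·87)] = (1/2)[169 + √5204017] = 1225.1157

Kővári–Sós–Turán: let r_1, ..., r_169 be the row sums and z = Σ r_i the total number of 1s. Each pair of columns can share at most one row with both entries 1 (else a 2×2 all-ones block appears), so Σ_i C(r_i, 2) ≤ C(88, 2) = 3828. By convexity Σ_i C(r_i, 2) ≥ 169·C(z/169, 2) = z(z − 169)/(2·169), giving z² − 169z − 169·88·87 ≤ 0 and hence z ≤ (1/2)[169 + √(28561 + 4·1293864)] = (1/2)[169 + √5204017] ≈ (1/2)(169 + 2281.2315) = 1225.1157.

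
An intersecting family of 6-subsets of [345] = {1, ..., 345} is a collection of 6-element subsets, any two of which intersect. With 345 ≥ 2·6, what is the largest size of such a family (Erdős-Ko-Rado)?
max |F| = C(344, 5) = 38987978568

The Erdős-Ko-Rado theorem states: for n ≥ 2k, an intersecting family of k-subsets of an n-element set has size at most C(n − 1, k − 1), with equality for 'star' families {A ⊆ [n] : |A| = k, i ∈ A} (fix an element i). For n = 345, k = 6: C(344, 5) = 38987978568.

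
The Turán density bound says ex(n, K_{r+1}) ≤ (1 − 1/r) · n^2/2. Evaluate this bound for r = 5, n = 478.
Turán density bound = (4/5) · 478^2/2 = 456968/5 ≈ 91393.6

Turán's theorem: ex(n, K_{r+1}) is achieved by the complete r-partite Turán graph T(n, r) with parts as balanced as possible, and is at most (1 − 1/r) · n^2/2. For r = 5, n = 478: the density bound is (4/5) · 228484/2 = 456968/5 ≈ 91393.6. The integer-valued extremum is e(T(478, 5)) = 91393, which is strictly less than the density bound 456968/5 since 5 ∤ 478 (the parts of T(478, 5) cannot all be equal).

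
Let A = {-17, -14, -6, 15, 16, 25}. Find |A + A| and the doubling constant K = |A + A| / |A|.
K = |A + A| / |A| = 21/6 = 7/2

Enumerate A + A = {a + b : a, b ∈ A}. With |A| = 6, there are |A|^2 = 36 ordered sum pairs; collecting distinct values, A + A = {-34, -31, -28, -23, -20, -12, -2, -1, 1, 2, 8, 9, 10, 11, 19, 30, 31, 32, 40, 41, 50}, so |A + A| = 21. Thus K = 21/6 = 7/2. For comparison, the minimum possible |A + A| over all 6-element sets is 2·6 − 1 = 11 (so min K = 11/6), attained only by arithmetic progressions.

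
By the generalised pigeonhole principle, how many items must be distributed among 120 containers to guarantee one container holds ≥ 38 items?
n = (38 − 1)·120 + 1 = 4441

By the generalised pigeonhole principle, to guarantee some box contains ≥ r objects we need more than (r − 1) · k objects total. Threshold: n = (r − 1) · k + 1. With r = 38 and k = 120: n = 37 · 120 + 1 = 4440 + 1 = 4441. For n = 4440 = 37 · 120, we can put exactly 37 objects in every box, avoiding 38 in any single one — so 4441 is tight.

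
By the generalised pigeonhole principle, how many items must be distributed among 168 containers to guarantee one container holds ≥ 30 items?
n = (30 − 1)·168 + 1 = 4873

By the generalised pigeonhole principle, to guarantee some box contains ≥ r objects we need more than (r − 1) · k objects total. Threshold: n = (r − 1) · k + 1. With r = 30 and k = 168: n = 29 · 168 + 1 = 4872 + 1 = 4873. For n = 4872 = 29 · 168, we can put exactly 29 objects in every box, avoiding 30 in any single one — so 4873 is tight.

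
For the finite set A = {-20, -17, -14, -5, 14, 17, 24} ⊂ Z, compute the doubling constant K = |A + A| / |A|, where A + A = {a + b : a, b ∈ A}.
K = |A + A| / |A| = 25/7

Enumerate A + A = {a + b : a, b ∈ A}. With |A| = 7, there are |A|^2 = 49 ordered sum pairs; collecting distinct values, A + A = {-40, -37, -34, -31, -28, -25, -22, -19, -10, -6, -3, 0, 3, 4, 7, 9, 10, 12, 19, 28, 31, 34, 38, 41, 48}, so |A + A| = 25. Thus K = 25/7. For comparison, the minimum possible |A + A| over all 7-element sets is 2·7 − 1 = 13 (so min K = 13/7), attained only by arithmetic progressions.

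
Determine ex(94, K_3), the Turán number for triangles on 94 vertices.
ex(94, K_3) = ⌊94^2/4⌋ = 2209

Mantel (1907): a triangle-free graph on n vertices has at most ⌊n^2/4⌋ edges, with equality for the complete bipartite graph K_{⌊n/2⌋, ⌈n/2⌉}. For n = 94: ⌊94^2/4⌋ = ⌊8836/4⌋ = 2209. The extremal graph is K_{47, 47}, which has 47·47 = 2209 edges.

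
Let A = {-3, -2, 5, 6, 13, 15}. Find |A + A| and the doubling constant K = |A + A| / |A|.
K = |A + A| / |A| = 17/6

Enumerate A + A = {a + b : a, b ∈ A}. With |A| = 6, there are |A|^2 = 36 ordered sum pairs; collecting distinct values, A + A = {-6, -5, -4, 2, 3, 4, 10, 11, 12, 13, 18, 19, 20, 21, 26, 28, 30}, so |A + A| = 17. Thus K = 17/6. For comparison, the minimum possible |A + A| over all 6-element sets is 2·6 − 1 = 11 (so min K = 11/6), attained only by arithmetic progressions.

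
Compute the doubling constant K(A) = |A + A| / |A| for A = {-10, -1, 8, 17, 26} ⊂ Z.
K = |A + A| / |A| = 9/5

Enumerate A + A = {a + b : a, b ∈ A}. With |A| = 5, there are |A|^2 = 25 ordered sum pairs; collecting distinct values, A + A = {-20, -11, -2, 7, 16, 25, 34, 43, 52}, so |A + A| = 9. Thus K = 9/5. Here |A + A| = 2|A| − 1 = 9, the minimum possible — so K = 9/5 is minimal, which holds iff A is an arithmetic progression.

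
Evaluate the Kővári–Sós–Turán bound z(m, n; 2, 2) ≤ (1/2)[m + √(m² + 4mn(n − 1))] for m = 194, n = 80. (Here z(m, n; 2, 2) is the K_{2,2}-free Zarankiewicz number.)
z(194, 80; 2, 2) ≤ (1/2)[194 + √(194² + 4·194·80·79)] = (1/2)[194 + √4941956] = 1208.5255

Kővári–Sós–Turán: let r_1, ..., r_194 be the row sums and z = Σ r_i the total number of 1s. Each pair of columns can share at most one row with both entries 1 (else a 2×2 all-ones block appears), so Σ_i C(r_i, 2) ≤ C(80, 2) = 3160. By convexity Σ_i C(r_i, 2) ≥ 194·C(z/194, 2) = z(z − 194)/(2·194), giving z² − 194z − 194·80·79 ≤ 0 and hence z ≤ (1/2)[194 + √(37636 + 4·1226080)] = (1/2)[194 + √4941956] ≈ (1/2)(194 + 2223.0511) = 1208.5255.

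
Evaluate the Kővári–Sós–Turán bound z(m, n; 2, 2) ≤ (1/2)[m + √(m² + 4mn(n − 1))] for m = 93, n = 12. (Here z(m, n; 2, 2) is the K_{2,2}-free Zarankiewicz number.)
z(93, 12; 2, 2) ≤ (1/2)[93 + √(93² + 4·93·12·11)] = (1/2)[93 + √57753] = 166.6593

Kővári–Sós–Turán: let r_1, ..., r_93 be the row sums and z = Σ r_i the total number of 1s. Each pair of columns can share at most one row with both entries 1 (else a 2×2 all-ones block appears), so Σ_i C(r_i, 2) ≤ C(12, 2) = 66. By convexity Σ_i C(r_i, 2) ≥ 93·C(z/93, 2) = z(z − 93)/(2·93), giving z² − 93z − 93·12·11 ≤ 0 and hence z ≤ (1/2)[93 + √(8649 + 4·12276)] = (1/2)[93 + √57753] ≈ (1/2)(93 + 240.3185) = 166.6593.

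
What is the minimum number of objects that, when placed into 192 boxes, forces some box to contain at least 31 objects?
n = (31 − 1)·192 + 1 = 5761

By the generalised pigeonhole principle, to guarantee some box contains ≥ r objects we need more than (r − 1) · k objects total. Threshold: n = (r − 1) · k + 1. With r = 31 and k = 192: n = 30 · 192 + 1 = 5760 + 1 = 5761. For n = 5760 = 30 · 192, we can put exactly 30 objects in every box, avoiding 31 in any single one — so 5761 is tight.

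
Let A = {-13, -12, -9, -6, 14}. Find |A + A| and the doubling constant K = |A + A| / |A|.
K = |A + A| / |A| = 14/5

Enumerate A + A = {a + b : a, b ∈ A}. With |A| = 5, there are |A|^2 = 25 ordered sum pairs; collecting distinct values, A + A = {-26, -25, -24, -22, -21, -19, -18, -15, -12, 1, 2, 5, 8, 28}, so |A + A| = 14. Thus K = 14/5. For comparison, the minimum possible |A + A| over all 5-element sets is 2·5 − 1 = 9 (so min K = 9/5), attained only by arithmetic progressions.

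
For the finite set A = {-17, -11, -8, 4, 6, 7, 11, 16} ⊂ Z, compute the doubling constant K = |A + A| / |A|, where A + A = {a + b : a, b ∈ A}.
K = |A + A| / |A| = 32/8 = 4

Enumerate A + A = {a + b : a, b ∈ A}. With |A| = 8, there are |A|^2 = 64 ordered sum pairs; collecting distinct values, A + A = {-34, -28, -25, -22, -19, -16, -13, -11, -10, -7, -6, -5, -4, -2, -1, 0, 3, 5, 8, 10, 11, 12, 13, 14, 15, 17, 18, 20, 22, 23, 27, 32}, so |A + A| = 32. Thus K = 32/8 = 4. For comparison, the minimum possible |A + A| over all 8-element sets is 2·8 − 1 = 15 (so min K = 15/8), attained only by arithmetic progressions.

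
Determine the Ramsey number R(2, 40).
R(2, 40) = 40

R(2, k) = k for all k ≥ 2: in a 2-colouring of K_k, either some edge is red (a red K_2) or all edges are blue (a blue K_k). And K_{39} coloured all-blue has no blue K_40, so R(2, 40) > 39. Hence R(2, 40) = 40.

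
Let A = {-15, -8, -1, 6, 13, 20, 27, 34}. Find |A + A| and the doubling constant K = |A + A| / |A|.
K = |A + A| / |A| = 15/8

Enumerate A + A = {a + b : a, b ∈ A}. With |A| = 8, there are |A|^2 = 64 ordered sum pairs; collecting distinct values, A + A = {-30, -23, -16, -9, -2, 5, 12, 19, 26, 33, 40, 47, 54, 61, 68}, so |A + A| = 15. Thus K = 15/8. Here |A + A| = 2|A| − 1 = 15, the minimum possible — so K = 15/8 is minimal, which holds iff A is an arithmetic progression.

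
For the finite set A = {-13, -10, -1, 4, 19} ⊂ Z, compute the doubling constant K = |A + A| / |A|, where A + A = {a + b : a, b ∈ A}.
K = |A + A| / |A| = 15/5 = 3

Enumerate A + A = {a + b : a, b ∈ A}. With |A| = 5, there are |A|^2 = 25 ordered sum pairs; collecting distinct values, A + A = {-26, -23, -20, -14, -11, -9, -6, -2, 3, 6, 8, 9, 18, 23, 38}, so |A + A| = 15. Thus K = 15/5 = 3. For comparison, the minimum possible |A + A| over all 5-element sets is 2·5 − 1 = 9 (so min K = 9/5), attained only by arithmetic progressions.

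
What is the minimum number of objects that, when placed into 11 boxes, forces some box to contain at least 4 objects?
n = (4 − 1)·11 + 1 = 34

By the generalised pigeonhole principle, to guarantee some box contains ≥ r objects we need more than (r − 1) · k objects total. Threshold: n = (r − 1) · k + 1. With r = 4 and k = 11: n = 3 · 11 + 1 = 33 + 1 = 34. For n = 33 = 3 · 11, we can put exactly 3 objects in every box, avoiding 4 in any single one — so 34 is tight.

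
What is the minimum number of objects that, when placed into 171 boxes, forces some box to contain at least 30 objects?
n = (30 − 1)·171 + 1 = 4960

By the generalised pigeonhole principle, to guarantee some box contains ≥ r objects we need more than (r − 1) · k objects total. Threshold: n = (r − 1) · k + 1. With r = 30 and k = 171: n = 29 · 171 + 1 = 4959 + 1 = 4960. For n = 4959 = 29 · 171, we can put exactly 29 objects in every box, avoiding 30 in any single one — so 4960 is tight.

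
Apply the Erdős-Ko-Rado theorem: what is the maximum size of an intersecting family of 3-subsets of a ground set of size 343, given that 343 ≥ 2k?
max |F| = C(342, 2) = 58311

The Erdős-Ko-Rado theorem states: for n ≥ 2k, an intersecting family of k-subsets of an n-element set has size at most C(n − 1, k − 1), with equality for 'star' families {A ⊆ [n] : |A| = k, i ∈ A} (fix an element i). For n = 343, k = 3: C(342, 2) = 58311.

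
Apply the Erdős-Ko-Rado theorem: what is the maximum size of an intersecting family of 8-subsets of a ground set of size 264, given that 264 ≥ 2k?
max |F| = C(263, 7) = 15932831090241

Erdős-Ko-Rado (1961): when n ≥ 2k, max |F| = C(n−1, k−1). The bound is attained by the star {A : i ∈ A} for any fixed i ∈ [n]. Here C(264−1, 8−1) = C(263, 7) = 15932831090241.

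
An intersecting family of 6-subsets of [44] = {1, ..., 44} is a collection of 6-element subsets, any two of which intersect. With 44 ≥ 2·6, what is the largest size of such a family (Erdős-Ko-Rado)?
max |F| = C(43, 5) = 962598

Erdős-Ko-Rado (1961): when n ≥ 2k, max |F| = C(n−1, k−1). The bound is attained by the star {A : i ∈ A} for any fixed i ∈ [n]. Here C(44−1, 6−1) = C(43, 5) = 962598.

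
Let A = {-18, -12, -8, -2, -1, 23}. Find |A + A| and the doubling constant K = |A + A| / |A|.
K = |A + A| / |A| = 20/6 = 10/3

Enumerate A + A = {a + b : a, b ∈ A}. With |A| = 6, there are |A|^2 = 36 ordered sum pairs; collecting distinct values, A + A = {-36, -30, -26, -24, -20, -19, -16, -14, -13, -10, -9, -4, -3, -2, 5, 11, 15, 21, 22, 46}, so |A + A| = 20. Thus K = 20/6 = 10/3. For comparison, the minimum possible |A + A| over all 6-element sets is 2·6 − 1 = 11 (so min K = 11/6), attained only by arithmetic progressions.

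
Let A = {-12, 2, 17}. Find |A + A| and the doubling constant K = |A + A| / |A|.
K = |A + A| / |A| = 6/3 = 2

Enumerate A + A = {a + b : a, b ∈ A}. With |A| = 3, there are |A|^2 = 9 ordered sum pairs; collecting distinct values, A + A = {-24, -10, 4, 5, 19, 34}, so |A + A| = 6. Thus K = 6/3 = 2. For comparison, the minimum possible |A + A| over all 3-element sets is 2·3 − 1 = 5 (so min K = 5/3), attained only by arithmetic progressions.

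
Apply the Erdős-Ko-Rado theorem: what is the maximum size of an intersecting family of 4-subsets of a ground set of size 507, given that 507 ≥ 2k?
max |F| = C(506, 3) = 21464520

The Erdős-Ko-Rado theorem states: for n ≥ 2k, an intersecting family of k-subsets of an n-element set has size at most C(n − 1, k − 1), with equality for 'star' families {A ⊆ [n] : |A| = k, i ∈ A} (fix an element i). For n = 507, k = 4: C(506, 3) = 21464520.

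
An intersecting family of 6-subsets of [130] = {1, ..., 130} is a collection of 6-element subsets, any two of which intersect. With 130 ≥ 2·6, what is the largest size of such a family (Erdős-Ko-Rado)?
max |F| = C(129, 5) = 275234400

The Erdős-Ko-Rado theorem states: for n ≥ 2k, an intersecting family of k-subsets of an n-element set has size at most C(n − 1, k − 1), with equality for 'star' families {A ⊆ [n] : |A| = k, i ∈ A} (fix an element i). For n = 130, k = 6: C(129, 5) = 275234400.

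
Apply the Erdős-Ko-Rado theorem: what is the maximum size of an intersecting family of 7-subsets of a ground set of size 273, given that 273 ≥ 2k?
max |F| = C(272, 6) = 532068806088

Erdős-Ko-Rado (1961): when n ≥ 2k, max |F| = C(n−1, k−1). The bound is attained by the star {A : i ∈ A} for any fixed i ∈ [n]. Here C(273−1, 7−1) = C(272, 6) = 532068806088.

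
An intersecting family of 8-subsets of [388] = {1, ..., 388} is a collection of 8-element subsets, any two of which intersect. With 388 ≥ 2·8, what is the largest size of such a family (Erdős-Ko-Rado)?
max |F| = C(387, 7) = 244256876800992

Erdős-Ko-Rado (1961): when n ≥ 2k, max |F| = C(n−1, k−1). The bound is attained by the star {A : i ∈ A} for any fixed i ∈ [n]. Here C(388−1, 8−1) = C(387, 7) = 244256876800992.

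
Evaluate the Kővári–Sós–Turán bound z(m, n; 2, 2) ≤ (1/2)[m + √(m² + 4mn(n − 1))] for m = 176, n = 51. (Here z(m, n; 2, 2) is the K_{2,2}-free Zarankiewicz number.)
z(176, 51; 2, 2) ≤ (1/2)[176 + √(176² + 4·176·51·50)] = (1/2)[176 + √1826176] = 763.6804

Kővári–Sós–Turán: let r_1, ..., r_176 be the row sums and z = Σ r_i the total number of 1s. Each pair of columns can share at most one row with both entries 1 (else a 2×2 all-ones block appears), so Σ_i C(r_i, 2) ≤ C(51, 2) = 1275. By convexity Σ_i C(r_i, 2) ≥ 176·C(z/176, 2) = z(z − 176)/(2·176), giving z² − 176z − 176·51·50 ≤ 0 and hence z ≤ (1/2)[176 + √(30976 + 4·448800)] = (1/2)[176 + √1826176] ≈ (1/2)(176 + 1351.3608) = 763.6804.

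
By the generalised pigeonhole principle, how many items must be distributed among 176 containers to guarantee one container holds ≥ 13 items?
n = (13 − 1)·176 + 1 = 2113

By the generalised pigeonhole principle, to guarantee some box contains ≥ r objects we need more than (r − 1) · k objects total. Threshold: n = (r − 1) · k + 1. With r = 13 and k = 176: n = 12 · 176 + 1 = 2112 + 1 = 2113. For n = 2112 = 12 · 176, we can put exactly 12 objects in every box, avoiding 13 in any single one — so 2113 is tight.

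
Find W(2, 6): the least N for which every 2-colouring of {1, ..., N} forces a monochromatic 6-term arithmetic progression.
W(2, 6) = 1132

This is a classical value, W(2, 6) = 1132, established by combining an explicit 2-colouring of {1, ..., 1131} with no monochromatic 6-AP (giving the lower bound W(2, 6) > 1131) and a finite case analysis / exhaustive computer search showing every 2-colouring of {1, ..., 1132} has such an AP.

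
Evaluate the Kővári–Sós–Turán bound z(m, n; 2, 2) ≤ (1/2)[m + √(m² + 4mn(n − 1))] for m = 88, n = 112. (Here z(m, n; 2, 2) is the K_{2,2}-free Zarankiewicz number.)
z(88, 112; 2, 2) ≤ (1/2)[88 + √(88² + 4·88·112·111)] = (1/2)[88 + √4383808] = 1090.8773

Kővári–Sós–Turán: let r_1, ..., r_88 be the row sums and z = Σ r_i the total number of 1s. Each pair of columns can share at most one row with both entries 1 (else a 2×2 all-ones block appears), so Σ_i C(r_i, 2) ≤ C(112, 2) = 6216. By convexity Σ_i C(r_i, 2) ≥ 88·C(z/88, 2) = z(z − 88)/(2·88), giving z² − 88z − 88·112·111 ≤ 0 and hence z ≤ (1/2)[88 + √(7744 + 4·1094016)] = (1/2)[88 + √4383808] ≈ (1/2)(88 + 2093.7545) = 1090.8773.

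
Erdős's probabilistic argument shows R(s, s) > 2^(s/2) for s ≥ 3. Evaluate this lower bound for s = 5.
2^(5/2) = 5.6569; so R(5, 5) > 5.6569

Colour each edge of K_n uniformly at random with red/blue. The expected number of monochromatic K_5 is C(n, 5) · 2 · 2^(−C(5,2)). If C(n, 5) · 2^(1 − C(5,2)) < 1, then with positive probability no monochromatic K_5 exists, so R(5, 5) > n. The standard estimate C(n, 5) ≤ n^5/5! shows this inequality holds whenever n ≤ 2^(5/2) (since 5! · 2^(C(5,2) − 1) > 2^(5^2/2) ≥ n^5). Hence R(5, 5) > 2^(5/2) = 5.6569.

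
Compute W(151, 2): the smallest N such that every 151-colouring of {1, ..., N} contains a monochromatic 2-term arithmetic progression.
W(151, 2) = 151 + 1 = 152

A 2-term AP is any pair of integers, so a monochromatic 2-AP exists iff some colour is used at least twice. With 151 colours, the colouring i ↦ i on {1, ..., 151} uses each colour once, avoiding any monochromatic pair, so W(151, 2) > 151. For {1, ..., 152}, pigeonhole forces two integers of the same colour, which form a monochromatic 2-AP. Hence W(151, 2) = 152.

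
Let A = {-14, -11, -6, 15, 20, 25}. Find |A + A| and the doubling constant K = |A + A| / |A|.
K = |A + A| / |A| = 18/6 = 3

Enumerate A + A = {a + b : a, b ∈ A}. With |A| = 6, there are |A|^2 = 36 ordered sum pairs; collecting distinct values, A + A = {-28, -25, -22, -20, -17, -12, 1, 4, 6, 9, 11, 14, 19, 30, 35, 40, 45, 50}, so |A + A| = 18. Thus K = 18/6 = 3. For comparison, the minimum possible |A + A| over all 6-element sets is 2·6 − 1 = 11 (so min K = 11/6), attained only by arithmetic progressions.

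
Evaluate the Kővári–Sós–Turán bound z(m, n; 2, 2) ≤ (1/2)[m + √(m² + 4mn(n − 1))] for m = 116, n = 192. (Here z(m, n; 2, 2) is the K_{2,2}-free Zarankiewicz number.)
z(116, 192; 2, 2) ≤ (1/2)[116 + √(116² + 4·116·192·191)] = (1/2)[116 + √17029264] = 2121.3264

Kővári–Sós–Turán: let r_1, ..., r_116 be the row sums and z = Σ r_i the total number of 1s. Each pair of columns can share at most one row with both entries 1 (else a 2×2 all-ones block appears), so Σ_i C(r_i, 2) ≤ C(192, 2) = 18336. By convexity Σ_i C(r_i, 2) ≥ 116·C(z/116, 2) = z(z − 116)/(2·116), giving z² − 116z − 116·192·191 ≤ 0 and hence z ≤ (1/2)[116 + √(13456 + 4·4253952)] = (1/2)[116 + √17029264] ≈ (1/2)(116 + 4126.6529) = 2121.3264.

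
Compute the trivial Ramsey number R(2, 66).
R(2, 66) = 66

R(2, k) = k for all k ≥ 2: in a 2-colouring of K_k, either some edge is red (a red K_2) or all edges are blue (a blue K_k). And K_{65} coloured all-blue has no blue K_66, so R(2, 66) > 65. Hence R(2, 66) = 66.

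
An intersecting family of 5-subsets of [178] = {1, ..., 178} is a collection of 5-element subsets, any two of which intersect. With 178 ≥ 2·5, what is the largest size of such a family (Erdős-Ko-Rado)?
max |F| = C(177, 4) = 39524100

The Erdős-Ko-Rado theorem states: for n ≥ 2k, an intersecting family of k-subsets of an n-element set has size at most C(n − 1, k − 1), with equality for 'star' families {A ⊆ [n] : |A| = k, i ∈ A} (fix an element i). For n = 178, k = 5: C(177, 4) = 39524100.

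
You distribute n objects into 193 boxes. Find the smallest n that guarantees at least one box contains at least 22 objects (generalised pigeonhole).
n = (22 − 1)·193 + 1 = 4054

By the generalised pigeonhole principle, to guarantee some box contains ≥ r objects we need more than (r − 1) · k objects total. Threshold: n = (r − 1) · k + 1. With r = 22 and k = 193: n = 21 · 193 + 1 = 4053 + 1 = 4054. For n = 4053 = 21 · 193, we can put exactly 21 objects in every box, avoiding 22 in any single one — so 4054 is tight.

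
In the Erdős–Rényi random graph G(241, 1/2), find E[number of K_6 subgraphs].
E[# K_6] = C(241, 6) · (1/2)^C(6, 2) = 255582429928 / 2^15 = 31947803741/4096 ≈ 7799756.772705

For each 6-subset S of vertices (there are C(241, 6) = 255582429928 such S), let X_S = 1 if S induces a K_6 (all C(6, 2) = 15 edges present). Then P(X_S = 1) = (1/2)^15 = 1/32768. By linearity of expectation, E[# K_6] = C(241, 6) · (1/2)^15 = 255582429928 / 32768 = 31947803741/4096 ≈ 7799756.772705.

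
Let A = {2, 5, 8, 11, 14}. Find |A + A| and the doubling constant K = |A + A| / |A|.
K = |A + A| / |A| = 9/5

Enumerate A + A = {a + b : a, b ∈ A}. With |A| = 5, there are |A|^2 = 25 ordered sum pairs; collecting distinct values, A + A = {4, 7, 10, 13, 16, 19, 22, 25, 28}, so |A + A| = 9. Thus K = 9/5. Here |A + A| = 2|A| − 1 = 9, the minimum possible — so K = 9/5 is minimal, which holds iff A is an arithmetic progression.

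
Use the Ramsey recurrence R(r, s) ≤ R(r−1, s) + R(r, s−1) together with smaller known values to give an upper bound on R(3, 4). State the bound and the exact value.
R(3, 4) ≤ R(2, 4) + R(3, 3) = 4 + 6 = 10; exact value R(3, 4) = 9.

The Erdős–Szekeres recurrence R(r, s) ≤ R(r−1, s) + R(r, s−1) applied to (r, s) = (3, 4) gives
  R(3, 4) ≤ R(2, 4) + R(3, 3) = 4 + 6 = 10.
(Recall R(2, k) = k and R is symmetric.) The recurrence is not tight here (it gives 10, but the exact value is R(3, 4) = 9); the tight upper bound requires a sharper argument than the simple recurrence, combined with a lower-bound construction on K_{8}.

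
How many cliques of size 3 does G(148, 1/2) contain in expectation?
E[# K_3] = C(148, 3) · (1/2)^C(3, 2) = 529396 / 2^3 = 132349/2 = 66174.5

For each 3-subset S of vertices (there are C(148, 3) = 529396 such S), let X_S = 1 if S induces a K_3 (all C(3, 2) = 3 edges present). Then P(X_S = 1) = (1/2)^3 = 1/8. By linearity of expectation, E[# K_3] = C(148, 3) · (1/2)^3 = 529396 / 8 = 132349/2 = 66174.5.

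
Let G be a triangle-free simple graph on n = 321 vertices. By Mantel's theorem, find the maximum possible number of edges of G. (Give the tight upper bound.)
ex(321, K_3) = ⌊321^2/4⌋ = 25760

Mantel (1907): a triangle-free graph on n vertices has at most ⌊n^2/4⌋ edges, with equality for the complete bipartite graph K_{⌊n/2⌋, ⌈n/2⌉}. For n = 321: ⌊321^2/4⌋ = ⌊103041/4⌋ = 25760. The extremal graph is K_{160, 161}, which has 160·161 = 25760 edges.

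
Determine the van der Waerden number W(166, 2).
W(166, 2) = 166 + 1 = 167

A 2-term AP is any pair of integers, so a monochromatic 2-AP exists iff some colour is used at least twice. With 166 colours, the colouring i ↦ i on {1, ..., 166} uses each colour once, avoiding any monochromatic pair, so W(166, 2) > 166. For {1, ..., 167}, pigeonhole forces two integers of the same colour, which form a monochromatic 2-AP. Hence W(166, 2) = 167.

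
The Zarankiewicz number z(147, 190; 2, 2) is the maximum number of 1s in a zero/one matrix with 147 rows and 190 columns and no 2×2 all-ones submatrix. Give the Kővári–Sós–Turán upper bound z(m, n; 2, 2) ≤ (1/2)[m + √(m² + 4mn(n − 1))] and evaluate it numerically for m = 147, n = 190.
z(147, 190; 2, 2) ≤ (1/2)[147 + √(147² + 4·147·190·189)] = (1/2)[147 + √21136689] = 2372.2327

Kővári–Sós–Turán: let r_1, ..., r_147 be the row sums and z = Σ r_i the total number of 1s. Each pair of columns can share at most one row with both entries 1 (else a 2×2 all-ones block appears), so Σ_i C(r_i, 2) ≤ C(190, 2) = 17955. By convexity Σ_i C(r_i, 2) ≥ 147·C(z/147, 2) = z(z − 147)/(2·147), giving z² − 147z − 147·190·189 ≤ 0 and hence z ≤ (1/2)[147 + √(21609 + 4·5278770)] = (1/2)[147 + √21136689] ≈ (1/2)(147 + 4597.4655) = 2372.2327.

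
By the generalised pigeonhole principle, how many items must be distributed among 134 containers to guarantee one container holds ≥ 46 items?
n = (46 − 1)·134 + 1 = 6031

By the generalised pigeonhole principle, to guarantee some box contains ≥ r objects we need more than (r − 1) · k objects total. Threshold: n = (r − 1) · k + 1. With r = 46 and k = 134: n = 45 · 134 + 1 = 6030 + 1 = 6031. For n = 6030 = 45 · 134, we can put exactly 45 objects in every box, avoiding 46 in any single one — so 6031 is tight.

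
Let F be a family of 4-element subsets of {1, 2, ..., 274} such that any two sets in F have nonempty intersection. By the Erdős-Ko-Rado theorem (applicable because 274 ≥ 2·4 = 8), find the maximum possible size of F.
max |F| = C(273, 3) = 3353896

Erdős-Ko-Rado (1961): when n ≥ 2k, max |F| = C(n−1, k−1). The bound is attained by the star {A : i ∈ A} for any fixed i ∈ [n]. Here C(274−1, 4−1) = C(273, 3) = 3353896.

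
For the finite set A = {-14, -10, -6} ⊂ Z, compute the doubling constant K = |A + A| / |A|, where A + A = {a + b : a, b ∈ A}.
K = |A + A| / |A| = 5/3

Enumerate A + A = {a + b : a, b ∈ A}. With |A| = 3, there are |A|^2 = 9 ordered sum pairs; collecting distinct values, A + A = {-28, -24, -20, -16, -12}, so |A + A| = 5. Thus K = 5/3. Here |A + A| = 2|A| − 1 = 5, the minimum possible — so K = 5/3 is minimal, which holds iff A is an arithmetic progression.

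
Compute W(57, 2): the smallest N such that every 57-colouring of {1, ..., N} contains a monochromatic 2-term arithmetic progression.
W(57, 2) = 57 + 1 = 58

A 2-term AP is any pair of integers, so a monochromatic 2-AP exists iff some colour is used at least twice. With 57 colours, the colouring i ↦ i on {1, ..., 57} uses each colour once, avoiding any monochromatic pair, so W(57, 2) > 57. For {1, ..., 58}, pigeonhole forces two integers of the same colour, which form a monochromatic 2-AP. Hence W(57, 2) = 58.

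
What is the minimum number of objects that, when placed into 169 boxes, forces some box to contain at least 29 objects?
n = (29 − 1)·169 + 1 = 4733

By the generalised pigeonhole principle, to guarantee some box contains ≥ r objects we need more than (r − 1) · k objects total. Threshold: n = (r − 1) · k + 1. With r = 29 and k = 169: n = 28 · 169 + 1 = 4732 + 1 = 4733. For n = 4732 = 28 · 169, we can put exactly 28 objects in every box, avoiding 29 in any single one — so 4733 is tight.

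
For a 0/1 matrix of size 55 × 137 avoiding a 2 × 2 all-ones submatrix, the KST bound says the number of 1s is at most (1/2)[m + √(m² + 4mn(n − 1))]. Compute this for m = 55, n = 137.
z(55, 137; 2, 2) ≤ (1/2)[55 + √(55² + 4·55·137·136)] = (1/2)[55 + √4102065] = 1040.1778

Kővári–Sós–Turán: let r_1, ..., r_55 be the row sums and z = Σ r_i the total number of 1s. Each pair of columns can share at most one row with both entries 1 (else a 2×2 all-ones block appears), so Σ_i C(r_i, 2) ≤ C(137, 2) = 9316. By convexity Σ_i C(r_i, 2) ≥ 55·C(z/55, 2) = z(z − 55)/(2·55), giving z² − 55z − 55·137·136 ≤ 0 and hence z ≤ (1/2)[55 + √(3025 + 4·1024760)] = (1/2)[55 + √4102065] ≈ (1/2)(55 + 2025.3555) = 1040.1778.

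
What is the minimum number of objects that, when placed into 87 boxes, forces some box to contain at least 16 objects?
n = (16 − 1)·87 + 1 = 1306

By the generalised pigeonhole principle, to guarantee some box contains ≥ r objects we need more than (r − 1) · k objects total. Threshold: n = (r − 1) · k + 1. With r = 16 and k = 87: n = 15 · 87 + 1 = 1305 + 1 = 1306. For n = 1305 = 15 · 87, we can put exactly 15 objects in every box, avoiding 16 in any single one — so 1306 is tight.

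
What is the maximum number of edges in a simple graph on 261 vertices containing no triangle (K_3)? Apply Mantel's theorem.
ex(261, K_3) = ⌊261^2/4⌋ = 17030

Mantel (1907): a triangle-free graph on n vertices has at most ⌊n^2/4⌋ edges, with equality for the complete bipartite graph K_{⌊n/2⌋, ⌈n/2⌉}. For n = 261: ⌊261^2/4⌋ = ⌊68121/4⌋ = 17030. The extremal graph is K_{130, 131}, which has 130·131 = 17030 edges.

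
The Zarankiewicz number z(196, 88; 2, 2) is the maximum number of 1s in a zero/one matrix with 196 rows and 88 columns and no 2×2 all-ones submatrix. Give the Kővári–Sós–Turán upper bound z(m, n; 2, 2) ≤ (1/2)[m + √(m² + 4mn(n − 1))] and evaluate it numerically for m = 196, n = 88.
z(196, 88; 2, 2) ≤ (1/2)[196 + √(196² + 4·196·88·87)] = (1/2)[196 + √6040720] = 1326.8938

Kővári–Sós–Turán: let r_1, ..., r_196 be the row sums and z = Σ r_i the total number of 1s. Each pair of columns can share at most one row with both entries 1 (else a 2×2 all-ones block appears), so Σ_i C(r_i, 2) ≤ C(88, 2) = 3828. By convexity Σ_i C(r_i, 2) ≥ 196·C(z/196, 2) = z(z − 196)/(2·196), giving z² − 196z − 196·88·87 ≤ 0 and hence z ≤ (1/2)[196 + √(38416 + 4·1500576)] = (1/2)[196 + √6040720] ≈ (1/2)(196 + 2457.7876) = 1326.8938.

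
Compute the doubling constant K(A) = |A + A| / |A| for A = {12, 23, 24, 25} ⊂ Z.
K = |A + A| / |A| = 9/4

Enumerate A + A = {a + b : a, b ∈ A}. With |A| = 4, there are |A|^2 = 16 ordered sum pairs; collecting distinct values, A + A = {24, 35, 36, 37, 46, 47, 48, 49, 50}, so |A + A| = 9. Thus K = 9/4. For comparison, the minimum possible |A + A| over all 4-element sets is 2·4 − 1 = 7 (so min K = 7/4), attained only by arithmetic progressions.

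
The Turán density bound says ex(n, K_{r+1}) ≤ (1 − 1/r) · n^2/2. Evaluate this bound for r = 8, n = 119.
Turán density bound = (7/8) · 119^2/2 = 99127/16 ≈ 6195.4375

Turán's theorem: ex(n, K_{r+1}) is achieved by the complete r-partite Turán graph T(n, r) with parts as balanced as possible, and is at most (1 − 1/r) · n^2/2. For r = 8, n = 119: the density bound is (7/8) · 14161/2 = 99127/16 ≈ 6195.4375. The integer-valued extremum is e(T(119, 8)) = 6195, which is strictly less than the density bound 99127/16 since 8 ∤ 119 (the parts of T(119, 8) cannot all be equal).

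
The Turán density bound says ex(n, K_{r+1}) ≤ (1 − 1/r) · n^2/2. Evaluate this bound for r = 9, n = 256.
Turán density bound = (8/9) · 256^2/2 = 262144/9 ≈ 29127.1111

Turán's theorem: ex(n, K_{r+1}) is achieved by the complete r-partite Turán graph T(n, r) with parts as balanced as possible, and is at most (1 − 1/r) · n^2/2. For r = 9, n = 256: the density bound is (8/9) · 65536/2 = 262144/9 ≈ 29127.1111. The integer-valued extremum is e(T(256, 9)) = 29126, which is strictly less than the density bound 262144/9 since 9 ∤ 256 (the parts of T(256, 9) cannot all be equal).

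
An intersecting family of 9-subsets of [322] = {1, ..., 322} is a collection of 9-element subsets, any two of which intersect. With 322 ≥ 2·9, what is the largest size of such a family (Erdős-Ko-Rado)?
max |F| = C(321, 8) = 2560582877327640

The Erdős-Ko-Rado theorem states: for n ≥ 2k, an intersecting family of k-subsets of an n-element set has size at most C(n − 1, k − 1), with equality for 'star' families {A ⊆ [n] : |A| = k, i ∈ A} (fix an element i). For n = 322, k = 9: C(321, 8) = 2560582877327640.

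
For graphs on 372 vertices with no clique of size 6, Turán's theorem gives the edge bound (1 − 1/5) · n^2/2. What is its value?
Turán density bound = (4/5) · 372^2/2 = 276768/5 ≈ 55353.6

Turán's theorem: ex(n, K_{r+1}) is achieved by the complete r-partite Turán graph T(n, r) with parts as balanced as possible, and is at most (1 − 1/r) · n^2/2. For r = 5, n = 372: the density bound is (4/5) · 138384/2 = 276768/5 ≈ 55353.6. The integer-valued extremum is e(T(372, 5)) = 55353, which is strictly less than the density bound 276768/5 since 5 ∤ 372 (the parts of T(372, 5) cannot all be equal).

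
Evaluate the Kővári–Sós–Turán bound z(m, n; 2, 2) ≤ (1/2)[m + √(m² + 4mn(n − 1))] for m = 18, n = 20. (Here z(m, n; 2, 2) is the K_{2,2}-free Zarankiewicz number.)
z(18, 20; 2, 2) ≤ (1/2)[18 + √(18² + 4·18·20·19)] = (1/2)[18 + √27684] = 92.1925

Kővári–Sós–Turán: let r_1, ..., r_18 be the row sums and z = Σ r_i the total number of 1s. Each pair of columns can share at most one row with both entries 1 (else a 2×2 all-ones block appears), so Σ_i C(r_i, 2) ≤ C(20, 2) = 190. By convexity Σ_i C(r_i, 2) ≥ 18·C(z/18, 2) = z(z − 18)/(2·18), giving z² − 18z − 18·20·19 ≤ 0 and hence z ≤ (1/2)[18 + √(324 + 4·6840)] = (1/2)[18 + √27684] ≈ (1/2)(18 + 166.3851) = 92.1925.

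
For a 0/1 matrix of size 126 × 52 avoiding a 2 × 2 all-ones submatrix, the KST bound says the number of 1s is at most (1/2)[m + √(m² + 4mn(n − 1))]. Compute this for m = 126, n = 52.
z(126, 52; 2, 2) ≤ (1/2)[126 + √(126² + 4·126·52·51)] = (1/2)[126 + √1352484] = 644.4817

Kővári–Sós–Turán: let r_1, ..., r_126 be the row sums and z = Σ r_i the total number of 1s. Each pair of columns can share at most one row with both entries 1 (else a 2×2 all-ones block appears), so Σ_i C(r_i, 2) ≤ C(52, 2) = 1326. By convexity Σ_i C(r_i, 2) ≥ 126·C(z/126, 2) = z(z − 126)/(2·126), giving z² − 126z − 126·52·51 ≤ 0 and hence z ≤ (1/2)[126 + √(15876 + 4·334152)] = (1/2)[126 + √1352484] ≈ (1/2)(126 + 1162.9635) = 644.4817.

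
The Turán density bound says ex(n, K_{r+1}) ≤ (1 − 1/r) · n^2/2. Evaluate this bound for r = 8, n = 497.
Turán density bound = (7/8) · 497^2/2 = 1729063/16 ≈ 108066.4375

Turán's theorem: ex(n, K_{r+1}) is achieved by the complete r-partite Turán graph T(n, r) with parts as balanced as possible, and is at most (1 − 1/r) · n^2/2. For r = 8, n = 497: the density bound is (7/8) · 247009/2 = 1729063/16 ≈ 108066.4375. The integer-valued extremum is e(T(497, 8)) = 108066, which is strictly less than the density bound 1729063/16 since 8 ∤ 497 (the parts of T(497, 8) cannot all be equal).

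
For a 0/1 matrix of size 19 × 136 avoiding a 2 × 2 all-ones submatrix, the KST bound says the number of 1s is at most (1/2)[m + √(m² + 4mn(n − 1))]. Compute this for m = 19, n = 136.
z(19, 136; 2, 2) ≤ (1/2)[19 + √(19² + 4·19·136·135)] = (1/2)[19 + √1395721] = 600.2032

Kővári–Sós–Turán: let r_1, ..., r_19 be the row sums and z = Σ r_i the total number of 1s. Each pair of columns can share at most one row with both entries 1 (else a 2×2 all-ones block appears), so Σ_i C(r_i, 2) ≤ C(136, 2) = 9180. By convexity Σ_i C(r_i, 2) ≥ 19·C(z/19, 2) = z(z − 19)/(2·19), giving z² − 19z − 19·136·135 ≤ 0 and hence z ≤ (1/2)[19 + √(361 + 4·348840)] = (1/2)[19 + √1395721] ≈ (1/2)(19 + 1181.4064) = 600.2032.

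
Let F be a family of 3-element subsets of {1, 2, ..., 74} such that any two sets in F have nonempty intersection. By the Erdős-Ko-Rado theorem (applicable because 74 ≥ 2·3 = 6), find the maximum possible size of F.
max |F| = C(73, 2) = 2628

Erdős-Ko-Rado (1961): when n ≥ 2k, max |F| = C(n−1, k−1). The bound is attained by the star {A : i ∈ A} for any fixed i ∈ [n]. Here C(74−1, 3−1) = C(73, 2) = 2628.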